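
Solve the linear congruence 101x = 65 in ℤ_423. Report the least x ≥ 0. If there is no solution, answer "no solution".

First find gcd(101, 423):
423 = 4×101 + 19
101 = 5×19 + 6
19 = 3×6 + 1
6 = 6×1 + 0
gcd = 1, so a unique solution mod 423 exists.
Back-substitute for the Bézout coefficients:
1 = 19 − 3·6
1 = −3·101 + 16·19
1 = 16·423 − 67·101
So 101·(-67) ≡ 1 (mod 423), giving 101⁻¹ ≡ 356.
x ≡ 101⁻¹·65 ≡ 356·65 ≡ 298 (mod 423).

298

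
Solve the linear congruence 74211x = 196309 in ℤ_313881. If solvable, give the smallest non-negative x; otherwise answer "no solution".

no solution

gcd(74211, 313881):
313881 = 4·74211 + 17037
74211 = 4·17037 + 6063
17037 = 2·6063 + 4911
6063 = 1·4911 + 1152
4911 = 4·1152 + 303
1152 = 3·303 + 243
303 = 1·243 + 60
243 = 4·60 + 3
60 = 20·3 + 0
gcd = 3, but 3 ∤ 196309, so the congruence has no solution.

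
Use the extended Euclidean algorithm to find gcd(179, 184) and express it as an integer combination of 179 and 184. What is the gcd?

Apply Euclid's algorithm to 184 and 179:
184 = 1·179 + 5
179 = 35·5 + 4
5 = 1·4 + 1
4 = 4·1 + 0
gcd(179, 184) = 1.
Working backward:
1 = 5 − 4
1 = −179 + 36·5
1 = 36·184 − 37·179
So 1 = (36)·184 + (-37)·179.

1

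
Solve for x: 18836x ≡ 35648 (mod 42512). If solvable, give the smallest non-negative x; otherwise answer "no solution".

First find gcd(18836, 42512):
42512 = 2·18836 + 4840
18836 = 3·4840 + 4316
4840 = 1·4316 + 524
4316 = 8·524 + 124
524 = 4·124 + 28
124 = 4·28 + 12
28 = 2·12 + 4
12 = 3·4 + 0
gcd = 4 and 4 | 35648, so solutions exist. Divide through by 4: 4709x ≡ 8912 (mod 10628).
Now find 4709⁻¹ mod 10628:
10628 = 2·4709 + 1210
4709 = 3·1210 + 1079
1210 = 1·1079 + 131
1079 = 8·131 + 31
131 = 4·31 + 7
31 = 4·7 + 3
7 = 2·3 + 1
3 = 3·1 + 0
Back-substitute:
1 = 7 − 2·3
1 = −2·31 + 9·7
1 = 9·131 − 38·31
1 = −38·1079 + 313·131
1 = 313·1210 − 351·1079
1 = −351·4709 + 1366·1210
1 = 1366·10628 − 3083·4709
So 4709·(-3083) ≡ 1 (mod 10628), i.e. 4709⁻¹ ≡ 7545.
Then x ≡ 7545·8912 ≡ 8312 (mod 10628); the smallest non-negative solution is x = 8312.

8312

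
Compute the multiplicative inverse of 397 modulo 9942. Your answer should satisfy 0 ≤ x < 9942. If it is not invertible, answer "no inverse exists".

Apply the Euclidean algorithm to 9942 and 397:
9942 = 25·397 + 17
397 = 23·17 + 6
17 = 2·6 + 5
6 = 1·5 + 1
5 = 5·1 + 0
Since gcd(397, 9942) = 1, back-substitute to write 1 as a combination:
1 = 6 − 5
1 = −17 + 3·6
1 = 3·397 − 70·17
1 = −70·9942 + 1753·397
So 397·1753 ≡ 1 (mod 9942).

1753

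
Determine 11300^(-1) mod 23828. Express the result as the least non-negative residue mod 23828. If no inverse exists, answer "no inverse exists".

Euclidean algorithm on 23828, 11300:
23828 = 2×11300 + 1228
11300 = 9×1228 + 248
1228 = 4×248 + 236
248 = 1×236 + 12
236 = 19×12 + 8
12 = 1×8 + 4
8 = 2×4 + 0
Since gcd = 4 > 1, 11300 is not a unit mod 23828.

no inverse exists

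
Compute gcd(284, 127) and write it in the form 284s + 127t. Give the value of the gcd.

Apply Euclid's algorithm to 284 and 127:
284 = 2×127 + 30
127 = 4×30 + 7
30 = 4×7 + 2
7 = 3×2 + 1
2 = 2×1 + 0
gcd(284, 127) = 1.
Back-substituting:
1 = 7 − 3·2
1 = −3·30 + 13·7
1 = 13·127 − 55·30
1 = −55·284 + 123·127
So 1 = (-55)·284 + (123)·127.

1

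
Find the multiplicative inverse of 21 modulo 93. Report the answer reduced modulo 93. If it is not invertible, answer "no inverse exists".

no inverse exists

Compute gcd(21, 93):
93 = 4*21 + 9
21 = 2*9 + 3
9 = 3*3 + 0
The gcd is 3, not 1, hence no inverse exists.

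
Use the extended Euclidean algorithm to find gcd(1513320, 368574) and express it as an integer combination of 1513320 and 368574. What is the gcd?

6

Euclidean algorithm:
1513320 = 4×368574 + 39024
368574 = 9×39024 + 17358
39024 = 2×17358 + 4308
17358 = 4×4308 + 126
4308 = 34×126 + 24
126 = 5×24 + 6
24 = 4×6 + 0
gcd(1513320, 368574) = 6.
Working backward:
6 = 126 − 5·24
6 = −5·4308 + 171·126
6 = 171·17358 − 689·4308
6 = −689·39024 + 1549·17358
6 = 1549·368574 − 14630·39024
6 = −14630·1513320 + 60069·368574
So 6 = (-14630)·1513320 + (60069)·368574.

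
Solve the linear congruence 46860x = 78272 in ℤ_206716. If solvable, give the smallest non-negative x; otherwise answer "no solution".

First find gcd(46860, 206716):
206716 = 4*46860 + 19276
46860 = 2*19276 + 8308
19276 = 2*8308 + 2660
8308 = 3*2660 + 328
2660 = 8*328 + 36
328 = 9*36 + 4
36 = 9*4 + 0
gcd = 4 and 4 | 78272, so solutions exist. Divide through by 4: 11715x ≡ 19568 (mod 51679).
Now find 11715⁻¹ mod 51679:
51679 = 4*11715 + 4819
11715 = 2*4819 + 2077
4819 = 2*2077 + 665
2077 = 3*665 + 82
665 = 8*82 + 9
82 = 9*9 + 1
9 = 9*1 + 0
Back-substitute:
1 = 82 − 9·9
1 = −9·665 + 73·82
1 = 73·2077 − 228·665
1 = −228·4819 + 529·2077
1 = 529·11715 − 1286·4819
1 = −1286·51679 + 5673·11715
So 11715⁻¹ ≡ 5673 (mod 51679).
Then x ≡ 5673·19568 ≡ 2772 (mod 51679); the smallest non-negative solution is x = 2772.

2772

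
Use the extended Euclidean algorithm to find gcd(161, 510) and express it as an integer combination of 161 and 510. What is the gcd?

Euclidean algorithm:
510 = 3×161 + 27
161 = 5×27 + 26
27 = 1×26 + 1
26 = 26×1 + 0
gcd(161, 510) = 1.
Express as a combination:
1 = 27 − 26
1 = −161 + 6·27
1 = 6·510 − 19·161
So 1 = (6)·510 + (-19)·161.

1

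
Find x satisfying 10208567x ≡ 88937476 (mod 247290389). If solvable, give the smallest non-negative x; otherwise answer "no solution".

First find gcd(10208567, 247290389):
247290389 = 24·10208567 + 2284781
10208567 = 4·2284781 + 1069443
2284781 = 2·1069443 + 145895
1069443 = 7·145895 + 48178
145895 = 3·48178 + 1361
48178 = 35·1361 + 543
1361 = 2·543 + 275
543 = 1·275 + 268
275 = 1·268 + 7
268 = 38·7 + 2
7 = 3·2 + 1
2 = 2·1 + 0
gcd = 1, so a unique solution mod 247290389 exists.
Back-substitute for the Bézout coefficients:
1 = 7 − 3·2
1 = −3·268 + 115·7
1 = 115·275 − 118·268
1 = −118·543 + 233·275
1 = 233·1361 − 584·543
1 = −584·48178 + 20673·1361
1 = 20673·145895 − 62603·48178
1 = −62603·1069443 + 458894·145895
1 = 458894·2284781 − 980391·1069443
1 = −980391·10208567 + 4380458·2284781
1 = 4380458·247290389 − 106111383·10208567
So 10208567·(-106111383) ≡ 1 (mod 247290389), giving 10208567⁻¹ ≡ 141179006.
x ≡ 10208567⁻¹·88937476 ≡ 141179006·88937476 ≡ 241016552 (mod 247290389).

241016552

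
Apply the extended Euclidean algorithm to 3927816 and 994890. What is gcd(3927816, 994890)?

6

Repeated division:
3927816 = 3×994890 + 943146
994890 = 1×943146 + 51744
943146 = 18×51744 + 11754
51744 = 4×11754 + 4728
11754 = 2×4728 + 2298
4728 = 2×2298 + 132
2298 = 17×132 + 54
132 = 2×54 + 24
54 = 2×24 + 6
24 = 4×6 + 0
gcd(3927816, 994890) = 6.
Express as a combination:
6 = 54 − 2·24
6 = −2·132 + 5·54
6 = 5·2298 − 87·132
6 = −87·4728 + 179·2298
6 = 179·11754 − 445·4728
6 = −445·51744 + 1959·11754
6 = 1959·943146 − 35707·51744
6 = −35707·994890 + 37666·943146
6 = 37666·3927816 − 148705·994890
So 6 = (37666)·3927816 + (-148705)·994890.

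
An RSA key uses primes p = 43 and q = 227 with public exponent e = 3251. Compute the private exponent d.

φ(n) = (p−1)(q−1) = 42·226 = 9492.
Need d with 3251·d ≡ 1 (mod 9492). Apply the extended Euclidean algorithm:
9492 = 2*3251 + 2990
3251 = 1*2990 + 261
2990 = 11*261 + 119
261 = 2*119 + 23
119 = 5*23 + 4
23 = 5*4 + 3
4 = 1*3 + 1
3 = 3*1 + 0
Back-substitute:
1 = 4 − 3
1 = −23 + 6·4
1 = 6·119 − 31·23
1 = −31·261 + 68·119
1 = 68·2990 − 779·261
1 = −779·3251 + 847·2990
1 = 847·9492 − 2473·3251
So 3251·(-2473) ≡ 1 (mod 9492), hence d ≡ -2473 ≡ 7019 (mod 9492).

7019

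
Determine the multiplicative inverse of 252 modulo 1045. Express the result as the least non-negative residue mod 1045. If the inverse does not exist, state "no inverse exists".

gcd(1045, 252) by repeated division:
1045 = 4*252 + 37
252 = 6*37 + 30
37 = 1*30 + 7
30 = 4*7 + 2
7 = 3*2 + 1
2 = 2*1 + 0
The gcd is 1. Working backward:
1 = 7 − 3·2
1 = −3·30 + 13·7
1 = 13·37 − 16·30
1 = −16·252 + 109·37
1 = 109·1045 − 452·252
Hence 252⁻¹ ≡ -452 ≡ 593 (mod 1045).

593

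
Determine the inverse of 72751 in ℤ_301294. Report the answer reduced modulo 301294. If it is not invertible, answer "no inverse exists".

no inverse exists

Compute gcd(72751, 301294):
301294 = 4×72751 + 10290
72751 = 7×10290 + 721
10290 = 14×721 + 196
721 = 3×196 + 133
196 = 1×133 + 63
133 = 2×63 + 7
63 = 9×7 + 0
gcd(72751, 301294) = 7 ≠ 1, so 72751 has no multiplicative inverse modulo 301294.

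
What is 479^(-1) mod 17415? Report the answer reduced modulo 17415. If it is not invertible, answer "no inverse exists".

509

Apply the Euclidean algorithm to 17415 and 479:
17415 = 36·479 + 171
479 = 2·171 + 137
171 = 1·137 + 34
137 = 4·34 + 1
34 = 34·1 + 0
The gcd is 1. Working backward:
1 = 137 − 4·34
1 = −4·171 + 5·137
1 = 5·479 − 14·171
1 = −14·17415 + 509·479
So 479·509 ≡ 1 (mod 17415).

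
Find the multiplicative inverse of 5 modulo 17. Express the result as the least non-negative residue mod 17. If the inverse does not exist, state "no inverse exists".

Apply the Euclidean algorithm to 17 and 5:
17 = 3·5 + 2
5 = 2·2 + 1
2 = 2·1 + 0
The gcd is 1. Working backward:
1 = 5 − 2·2
1 = −2·17 + 7·5
So 5·7 ≡ 1 (mod 17).

7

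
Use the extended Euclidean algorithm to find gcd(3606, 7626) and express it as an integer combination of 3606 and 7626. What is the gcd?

6

Euclidean algorithm:
7626 = 2*3606 + 414
3606 = 8*414 + 294
414 = 1*294 + 120
294 = 2*120 + 54
120 = 2*54 + 12
54 = 4*12 + 6
12 = 2*6 + 0
gcd(3606, 7626) = 6.
Express as a combination:
6 = 54 − 4·12
6 = −4·120 + 9·54
6 = 9·294 − 22·120
6 = −22·414 + 31·294
6 = 31·3606 − 270·414
6 = −270·7626 + 571·3606
So 6 = (-270)·7626 + (571)·3606.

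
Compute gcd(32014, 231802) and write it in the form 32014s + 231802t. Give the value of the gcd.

Euclidean algorithm:
231802 = 7*32014 + 7704
32014 = 4*7704 + 1198
7704 = 6*1198 + 516
1198 = 2*516 + 166
516 = 3*166 + 18
166 = 9*18 + 4
18 = 4*4 + 2
4 = 2*2 + 0
gcd(32014, 231802) = 2.
Express as a combination:
2 = 18 − 4·4
2 = −4·166 + 37·18
2 = 37·516 − 115·166
2 = −115·1198 + 267·516
2 = 267·7704 − 1717·1198
2 = −1717·32014 + 7135·7704
2 = 7135·231802 − 51662·32014
So 2 = (7135)·231802 + (-51662)·32014.

2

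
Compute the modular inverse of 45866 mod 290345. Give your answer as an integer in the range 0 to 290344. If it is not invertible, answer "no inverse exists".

Extended Euclidean algorithm:
290345 = 6*45866 + 15149
45866 = 3*15149 + 419
15149 = 36*419 + 65
419 = 6*65 + 29
65 = 2*29 + 7
29 = 4*7 + 1
7 = 7*1 + 0
gcd = 1, so the inverse exists. Back-substitute:
1 = 29 − 4·7
1 = −4·65 + 9·29
1 = 9·419 − 58·65
1 = −58·15149 + 2097·419
1 = 2097·45866 − 6349·15149
1 = −6349·290345 + 40191·45866
So 45866·40191 ≡ 1 (mod 290345).

40191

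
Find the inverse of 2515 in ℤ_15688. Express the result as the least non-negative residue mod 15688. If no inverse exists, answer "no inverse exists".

Run Euclid on (15688, 2515):
15688 = 6·2515 + 598
2515 = 4·598 + 123
598 = 4·123 + 106
123 = 1·106 + 17
106 = 6·17 + 4
17 = 4·4 + 1
4 = 4·1 + 0
gcd = 1, so the inverse exists. Back-substitute:
1 = 17 − 4·4
1 = −4·106 + 25·17
1 = 25·123 − 29·106
1 = −29·598 + 141·123
1 = 141·2515 − 593·598
1 = −593·15688 + 3699·2515
So 2515·3699 ≡ 1 (mod 15688).

3699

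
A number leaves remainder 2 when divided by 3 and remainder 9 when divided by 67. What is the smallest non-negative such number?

143

Write x = 2 + 3·k. Then 3·k ≡ 9 − 2 ≡ 7 (mod 67).
Need 3⁻¹ mod 67. Extended Euclid on (67, 3):
67 = 22*3 + 1
3 = 3*1 + 0
Back-substitute:
1 = 67 − 22·3
3⁻¹ ≡ 45 (mod 67), so k ≡ 45·7 ≡ 47 (mod 67).
x = 2 + 3·47 = 143.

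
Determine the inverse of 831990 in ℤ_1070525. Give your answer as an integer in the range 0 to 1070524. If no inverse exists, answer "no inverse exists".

Compute gcd(831990, 1070525):
1070525 = 1*831990 + 238535
831990 = 3*238535 + 116385
238535 = 2*116385 + 5765
116385 = 20*5765 + 1085
5765 = 5*1085 + 340
1085 = 3*340 + 65
340 = 5*65 + 15
65 = 4*15 + 5
15 = 3*5 + 0
Since gcd = 5 > 1, 831990 is not a unit mod 1070525.

no inverse exists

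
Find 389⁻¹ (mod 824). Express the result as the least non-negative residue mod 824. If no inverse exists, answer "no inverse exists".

197

Run Euclid on (824, 389):
824 = 2*389 + 46
389 = 8*46 + 21
46 = 2*21 + 4
21 = 5*4 + 1
4 = 4*1 + 0
The gcd is 1. Working backward:
1 = 21 − 5·4
1 = −5·46 + 11·21
1 = 11·389 − 93·46
1 = −93·824 + 197·389
So 389·197 ≡ 1 (mod 824).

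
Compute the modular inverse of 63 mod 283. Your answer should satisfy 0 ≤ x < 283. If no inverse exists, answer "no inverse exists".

9

gcd(283, 63) by repeated division:
283 = 4*63 + 31
63 = 2*31 + 1
31 = 31*1 + 0
The gcd is 1. Working backward:
1 = 63 − 2·31
1 = −2·283 + 9·63
So 63·9 ≡ 1 (mod 283).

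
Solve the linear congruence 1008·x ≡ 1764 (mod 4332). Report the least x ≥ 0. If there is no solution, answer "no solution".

92

First find gcd(1008, 4332):
4332 = 4*1008 + 300
1008 = 3*300 + 108
300 = 2*108 + 84
108 = 1*84 + 24
84 = 3*24 + 12
24 = 2*12 + 0
gcd = 12 and 12 | 1764, so solutions exist. Divide through by 12: 84x ≡ 147 (mod 361).
Now find 84⁻¹ mod 361:
361 = 4*84 + 25
84 = 3*25 + 9
25 = 2*9 + 7
9 = 1*7 + 2
7 = 3*2 + 1
2 = 2*1 + 0
Back-substitute:
1 = 7 − 3·2
1 = −3·9 + 4·7
1 = 4·25 − 11·9
1 = −11·84 + 37·25
1 = 37·361 − 159·84
So 84·(-159) ≡ 1 (mod 361), i.e. 84⁻¹ ≡ 202.
Then x ≡ 202·147 ≡ 92 (mod 361); the smallest non-negative solution is x = 92.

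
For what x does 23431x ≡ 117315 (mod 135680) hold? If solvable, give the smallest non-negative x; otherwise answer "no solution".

First find gcd(23431, 135680):
135680 = 5*23431 + 18525
23431 = 1*18525 + 4906
18525 = 3*4906 + 3807
4906 = 1*3807 + 1099
3807 = 3*1099 + 510
1099 = 2*510 + 79
510 = 6*79 + 36
79 = 2*36 + 7
36 = 5*7 + 1
7 = 7*1 + 0
gcd = 1, so a unique solution mod 135680 exists.
Back-substitute for the Bézout coefficients:
1 = 36 − 5·7
1 = −5·79 + 11·36
1 = 11·510 − 71·79
1 = −71·1099 + 153·510
1 = 153·3807 − 530·1099
1 = −530·4906 + 683·3807
1 = 683·18525 − 2579·4906
1 = −2579·23431 + 3262·18525
1 = 3262·135680 − 18889·23431
So 23431·(-18889) ≡ 1 (mod 135680), giving 23431⁻¹ ≡ 116791.
x ≡ 23431⁻¹·117315 ≡ 116791·117315 ≡ 98405 (mod 135680).

98405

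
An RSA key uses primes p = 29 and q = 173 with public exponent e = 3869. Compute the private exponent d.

773

φ(n) = (p−1)(q−1) = 28·172 = 4816.
Need d with 3869·d ≡ 1 (mod 4816). Apply the extended Euclidean algorithm:
4816 = 1*3869 + 947
3869 = 4*947 + 81
947 = 11*81 + 56
81 = 1*56 + 25
56 = 2*25 + 6
25 = 4*6 + 1
6 = 6*1 + 0
Back-substitute:
1 = 25 − 4·6
1 = −4·56 + 9·25
1 = 9·81 − 13·56
1 = −13·947 + 152·81
1 = 152·3869 − 621·947
1 = −621·4816 + 773·3869
So 3869·773 ≡ 1 (mod 4816), hence d = 773.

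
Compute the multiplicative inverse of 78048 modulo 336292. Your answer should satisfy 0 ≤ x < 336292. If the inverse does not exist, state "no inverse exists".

no inverse exists

Euclidean algorithm on 336292, 78048:
336292 = 4×78048 + 24100
78048 = 3×24100 + 5748
24100 = 4×5748 + 1108
5748 = 5×1108 + 208
1108 = 5×208 + 68
208 = 3×68 + 4
68 = 17×4 + 0
The gcd is 4, not 1, hence no inverse exists.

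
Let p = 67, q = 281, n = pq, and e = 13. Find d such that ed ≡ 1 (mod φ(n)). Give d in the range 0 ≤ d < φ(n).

φ(n) = (p−1)(q−1) = 66·280 = 18480.
Need d with 13·d ≡ 1 (mod 18480). Apply the extended Euclidean algorithm:
18480 = 1421×13 + 7
13 = 1×7 + 6
7 = 1×6 + 1
6 = 6×1 + 0
Back-substitute:
1 = 7 − 6
1 = −13 + 2·7
1 = 2·18480 − 2843·13
So 13·(-2843) ≡ 1 (mod 18480), hence d ≡ -2843 ≡ 15637 (mod 18480).

15637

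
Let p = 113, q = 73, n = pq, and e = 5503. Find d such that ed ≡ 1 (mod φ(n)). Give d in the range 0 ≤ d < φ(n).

φ(n) = (p−1)(q−1) = 112·72 = 8064.
Need d with 5503·d ≡ 1 (mod 8064). Apply the extended Euclidean algorithm:
8064 = 1*5503 + 2561
5503 = 2*2561 + 381
2561 = 6*381 + 275
381 = 1*275 + 106
275 = 2*106 + 63
106 = 1*63 + 43
63 = 1*43 + 20
43 = 2*20 + 3
20 = 6*3 + 2
3 = 1*2 + 1
2 = 2*1 + 0
Back-substitute:
1 = 3 − 2
1 = −20 + 7·3
1 = 7·43 − 15·20
1 = −15·63 + 22·43
1 = 22·106 − 37·63
1 = −37·275 + 96·106
1 = 96·381 − 133·275
1 = −133·2561 + 894·381
1 = 894·5503 − 1921·2561
1 = −1921·8064 + 2815·5503
So 5503·2815 ≡ 1 (mod 8064), hence d = 2815.

2815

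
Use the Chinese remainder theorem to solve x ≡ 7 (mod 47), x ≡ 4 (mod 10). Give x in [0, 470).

Write x = 7 + 47·k. Then 47·k ≡ 4 − 7 ≡ 7 (mod 10).
Need 47⁻¹ mod 10. Extended Euclid on (10, 7):
10 = 1×7 + 3
7 = 2×3 + 1
3 = 3×1 + 0
Back-substitute:
1 = 7 − 2·3
1 = −2·10 + 3·7
47⁻¹ ≡ 3 (mod 10), so k ≡ 3·7 ≡ 1 (mod 10).
x = 7 + 47·1 = 54.

54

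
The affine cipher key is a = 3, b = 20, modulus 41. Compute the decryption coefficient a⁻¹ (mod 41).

Extended Euclidean algorithm:
41 = 13·3 + 2
3 = 1·2 + 1
2 = 2·1 + 0
gcd = 1, so the inverse exists. Back-substitute:
1 = 3 − 2
1 = −41 + 14·3
So 3·14 ≡ 1 (mod 41).

14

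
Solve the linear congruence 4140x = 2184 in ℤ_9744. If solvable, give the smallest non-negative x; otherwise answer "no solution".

First find gcd(4140, 9744):
9744 = 2×4140 + 1464
4140 = 2×1464 + 1212
1464 = 1×1212 + 252
1212 = 4×252 + 204
252 = 1×204 + 48
204 = 4×48 + 12
48 = 4×12 + 0
gcd = 12 and 12 | 2184, so solutions exist. Divide through by 12: 345x ≡ 182 (mod 812).
Now find 345⁻¹ mod 812:
812 = 2·345 + 122
345 = 2·122 + 101
122 = 1·101 + 21
101 = 4·21 + 17
21 = 1·17 + 4
17 = 4·4 + 1
4 = 4·1 + 0
Back-substitute:
1 = 17 − 4·4
1 = −4·21 + 5·17
1 = 5·101 − 24·21
1 = −24·122 + 29·101
1 = 29·345 − 82·122
1 = −82·812 + 193·345
So 345⁻¹ ≡ 193 (mod 812).
Then x ≡ 193·182 ≡ 210 (mod 812); the smallest non-negative solution is x = 210.

210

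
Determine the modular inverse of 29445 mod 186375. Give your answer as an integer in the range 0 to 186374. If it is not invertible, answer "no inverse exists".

Euclidean algorithm on 186375, 29445:
186375 = 6×29445 + 9705
29445 = 3×9705 + 330
9705 = 29×330 + 135
330 = 2×135 + 60
135 = 2×60 + 15
60 = 4×15 + 0
Since gcd = 15 > 1, 29445 is not a unit mod 186375.

no inverse exists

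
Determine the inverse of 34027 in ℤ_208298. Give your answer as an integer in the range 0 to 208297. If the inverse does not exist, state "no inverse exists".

141971

Run Euclid on (208298, 34027):
208298 = 6*34027 + 4136
34027 = 8*4136 + 939
4136 = 4*939 + 380
939 = 2*380 + 179
380 = 2*179 + 22
179 = 8*22 + 3
22 = 7*3 + 1
3 = 3*1 + 0
Since gcd(34027, 208298) = 1, back-substitute to write 1 as a combination:
1 = 22 − 7·3
1 = −7·179 + 57·22
1 = 57·380 − 121·179
1 = −121·939 + 299·380
1 = 299·4136 − 1317·939
1 = −1317·34027 + 10835·4136
1 = 10835·208298 − 66327·34027
So 34027·(-66327) ≡ 1 (mod 208298), and -66327 ≡ 141971 (mod 208298).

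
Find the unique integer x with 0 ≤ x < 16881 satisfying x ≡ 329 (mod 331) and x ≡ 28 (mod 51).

13900

Write x = 329 + 331·k. Then 331·k ≡ 28 − 329 ≡ 5 (mod 51).
Need 331⁻¹ mod 51. Extended Euclid on (51, 25):
51 = 2×25 + 1
25 = 25×1 + 0
Back-substitute:
1 = 51 − 2·25
331⁻¹ ≡ 49 (mod 51), so k ≡ 49·5 ≡ 41 (mod 51).
x = 329 + 331·41 = 13900.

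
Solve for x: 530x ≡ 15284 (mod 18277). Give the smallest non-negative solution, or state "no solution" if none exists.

First find gcd(530, 18277):
18277 = 34×530 + 257
530 = 2×257 + 16
257 = 16×16 + 1
16 = 16×1 + 0
gcd = 1, so a unique solution mod 18277 exists.
Back-substitute for the Bézout coefficients:
1 = 257 − 16·16
1 = −16·530 + 33·257
1 = 33·18277 − 1138·530
So 530·(-1138) ≡ 1 (mod 18277), giving 530⁻¹ ≡ 17139.
x ≡ 530⁻¹·15284 ≡ 17139·15284 ≡ 6512 (mod 18277).

6512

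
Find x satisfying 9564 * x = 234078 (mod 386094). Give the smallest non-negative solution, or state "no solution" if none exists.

13629

First find gcd(9564, 386094):
386094 = 40*9564 + 3534
9564 = 2*3534 + 2496
3534 = 1*2496 + 1038
2496 = 2*1038 + 420
1038 = 2*420 + 198
420 = 2*198 + 24
198 = 8*24 + 6
24 = 4*6 + 0
gcd = 6 and 6 | 234078, so solutions exist. Divide through by 6: 1594x ≡ 39013 (mod 64349).
Now find 1594⁻¹ mod 64349:
64349 = 40*1594 + 589
1594 = 2*589 + 416
589 = 1*416 + 173
416 = 2*173 + 70
173 = 2*70 + 33
70 = 2*33 + 4
33 = 8*4 + 1
4 = 4*1 + 0
Back-substitute:
1 = 33 − 8·4
1 = −8·70 + 17·33
1 = 17·173 − 42·70
1 = −42·416 + 101·173
1 = 101·589 − 143·416
1 = −143·1594 + 387·589
1 = 387·64349 − 15623·1594
So 1594·(-15623) ≡ 1 (mod 64349), i.e. 1594⁻¹ ≡ 48726.
Then x ≡ 48726·39013 ≡ 13629 (mod 64349); the smallest non-negative solution is x = 13629.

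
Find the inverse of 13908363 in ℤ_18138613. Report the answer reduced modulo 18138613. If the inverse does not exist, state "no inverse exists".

Extended Euclidean algorithm:
18138613 = 1×13908363 + 4230250
13908363 = 3×4230250 + 1217613
4230250 = 3×1217613 + 577411
1217613 = 2×577411 + 62791
577411 = 9×62791 + 12292
62791 = 5×12292 + 1331
12292 = 9×1331 + 313
1331 = 4×313 + 79
313 = 3×79 + 76
79 = 1×76 + 3
76 = 25×3 + 1
3 = 3×1 + 0
Since gcd(13908363, 18138613) = 1, back-substitute to write 1 as a combination:
1 = 76 − 25·3
1 = −25·79 + 26·76
1 = 26·313 − 103·79
1 = −103·1331 + 438·313
1 = 438·12292 − 4045·1331
1 = −4045·62791 + 20663·12292
1 = 20663·577411 − 190012·62791
1 = −190012·1217613 + 400687·577411
1 = 400687·4230250 − 1392073·1217613
1 = −1392073·13908363 + 4576906·4230250
1 = 4576906·18138613 − 5968979·13908363
Thus 13908363·(-5968979) ≡ 1 (mod 18138613); reducing, -5968979 mod 18138613 = 12169634.

12169634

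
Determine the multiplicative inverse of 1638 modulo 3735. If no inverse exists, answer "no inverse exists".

Compute gcd(1638, 3735):
3735 = 2*1638 + 459
1638 = 3*459 + 261
459 = 1*261 + 198
261 = 1*198 + 63
198 = 3*63 + 9
63 = 7*9 + 0
The gcd is 9, not 1, hence no inverse exists.

no inverse exists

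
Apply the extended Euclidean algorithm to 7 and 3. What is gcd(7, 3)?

1

Repeated division:
7 = 2·3 + 1
3 = 3·1 + 0
gcd(7, 3) = 1.
Express as a combination:
1 = 7 − 2·3
So 1 = (1)·7 + (-2)·3.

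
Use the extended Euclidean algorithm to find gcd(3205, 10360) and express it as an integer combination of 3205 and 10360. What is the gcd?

Euclidean algorithm:
10360 = 3*3205 + 745
3205 = 4*745 + 225
745 = 3*225 + 70
225 = 3*70 + 15
70 = 4*15 + 10
15 = 1*10 + 5
10 = 2*5 + 0
gcd(3205, 10360) = 5.
Back-substituting:
5 = 15 − 10
5 = −70 + 5·15
5 = 5·225 − 16·70
5 = −16·745 + 53·225
5 = 53·3205 − 228·745
5 = −228·10360 + 737·3205
So 5 = (-228)·10360 + (737)·3205.

5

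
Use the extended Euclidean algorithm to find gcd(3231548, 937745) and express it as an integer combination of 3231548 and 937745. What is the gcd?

Repeated division:
3231548 = 3*937745 + 418313
937745 = 2*418313 + 101119
418313 = 4*101119 + 13837
101119 = 7*13837 + 4260
13837 = 3*4260 + 1057
4260 = 4*1057 + 32
1057 = 33*32 + 1
32 = 32*1 + 0
gcd(3231548, 937745) = 1.
Working backward:
1 = 1057 − 33·32
1 = −33·4260 + 133·1057
1 = 133·13837 − 432·4260
1 = −432·101119 + 3157·13837
1 = 3157·418313 − 13060·101119
1 = −13060·937745 + 29277·418313
1 = 29277·3231548 − 100891·937745
So 1 = (29277)·3231548 + (-100891)·937745.

1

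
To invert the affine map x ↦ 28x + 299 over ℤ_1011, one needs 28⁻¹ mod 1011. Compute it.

Extended Euclidean algorithm:
1011 = 36*28 + 3
28 = 9*3 + 1
3 = 3*1 + 0
The gcd is 1. Working backward:
1 = 28 − 9·3
1 = −9·1011 + 325·28
So 28·325 ≡ 1 (mod 1011).

325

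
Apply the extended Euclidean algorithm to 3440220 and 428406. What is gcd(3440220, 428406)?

6

Repeated division:
3440220 = 8×428406 + 12972
428406 = 33×12972 + 330
12972 = 39×330 + 102
330 = 3×102 + 24
102 = 4×24 + 6
24 = 4×6 + 0
gcd(3440220, 428406) = 6.
Working backward:
6 = 102 − 4·24
6 = −4·330 + 13·102
6 = 13·12972 − 511·330
6 = −511·428406 + 16876·12972
6 = 16876·3440220 − 135519·428406
So 6 = (16876)·3440220 + (-135519)·428406.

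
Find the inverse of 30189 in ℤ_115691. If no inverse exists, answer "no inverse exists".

Apply the Euclidean algorithm to 115691 and 30189:
115691 = 3×30189 + 25124
30189 = 1×25124 + 5065
25124 = 4×5065 + 4864
5065 = 1×4864 + 201
4864 = 24×201 + 40
201 = 5×40 + 1
40 = 40×1 + 0
Since gcd(30189, 115691) = 1, back-substitute to write 1 as a combination:
1 = 201 − 5·40
1 = −5·4864 + 121·201
1 = 121·5065 − 126·4864
1 = −126·25124 + 625·5065
1 = 625·30189 − 751·25124
1 = −751·115691 + 2878·30189
So 30189·2878 ≡ 1 (mod 115691).

2878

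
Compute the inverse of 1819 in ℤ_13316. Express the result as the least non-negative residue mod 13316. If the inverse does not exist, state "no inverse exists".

571

Run Euclid on (13316, 1819):
13316 = 7×1819 + 583
1819 = 3×583 + 70
583 = 8×70 + 23
70 = 3×23 + 1
23 = 23×1 + 0
gcd = 1, so the inverse exists. Back-substitute:
1 = 70 − 3·23
1 = −3·583 + 25·70
1 = 25·1819 − 78·583
1 = −78·13316 + 571·1819
So 1819·571 ≡ 1 (mod 13316).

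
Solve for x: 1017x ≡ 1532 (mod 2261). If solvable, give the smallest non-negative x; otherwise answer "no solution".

First find gcd(1017, 2261):
2261 = 2×1017 + 227
1017 = 4×227 + 109
227 = 2×109 + 9
109 = 12×9 + 1
9 = 9×1 + 0
gcd = 1, so a unique solution mod 2261 exists.
Back-substitute for the Bézout coefficients:
1 = 109 − 12·9
1 = −12·227 + 25·109
1 = 25·1017 − 112·227
1 = −112·2261 + 249·1017
So 1017·(249) ≡ 1 (mod 2261), giving 1017⁻¹ ≡ 249.
x ≡ 1017⁻¹·1532 ≡ 249·1532 ≡ 1620 (mod 2261).

1620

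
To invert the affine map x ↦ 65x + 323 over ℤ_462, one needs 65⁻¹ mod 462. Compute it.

263

Run Euclid on (462, 65):
462 = 7×65 + 7
65 = 9×7 + 2
7 = 3×2 + 1
2 = 2×1 + 0
gcd = 1, so the inverse exists. Back-substitute:
1 = 7 − 3·2
1 = −3·65 + 28·7
1 = 28·462 − 199·65
So 65·(-199) ≡ 1 (mod 462), and -199 ≡ 263 (mod 462).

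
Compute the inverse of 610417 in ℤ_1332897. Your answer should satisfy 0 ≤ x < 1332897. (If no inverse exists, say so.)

Extended Euclidean algorithm:
1332897 = 2·610417 + 112063
610417 = 5·112063 + 50102
112063 = 2·50102 + 11859
50102 = 4·11859 + 2666
11859 = 4·2666 + 1195
2666 = 2·1195 + 276
1195 = 4·276 + 91
276 = 3·91 + 3
91 = 30·3 + 1
3 = 3·1 + 0
gcd = 1, so the inverse exists. Back-substitute:
1 = 91 − 30·3
1 = −30·276 + 91·91
1 = 91·1195 − 394·276
1 = −394·2666 + 879·1195
1 = 879·11859 − 3910·2666
1 = −3910·50102 + 16519·11859
1 = 16519·112063 − 36948·50102
1 = −36948·610417 + 201259·112063
1 = 201259·1332897 − 439466·610417
Thus 610417·(-439466) ≡ 1 (mod 1332897); reducing, -439466 mod 1332897 = 893431.

893431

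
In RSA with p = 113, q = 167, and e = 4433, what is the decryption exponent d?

2097

φ(n) = (p−1)(q−1) = 112·166 = 18592.
Need d with 4433·d ≡ 1 (mod 18592). Apply the extended Euclidean algorithm:
18592 = 4*4433 + 860
4433 = 5*860 + 133
860 = 6*133 + 62
133 = 2*62 + 9
62 = 6*9 + 8
9 = 1*8 + 1
8 = 8*1 + 0
Back-substitute:
1 = 9 − 8
1 = −62 + 7·9
1 = 7·133 − 15·62
1 = −15·860 + 97·133
1 = 97·4433 − 500·860
1 = −500·18592 + 2097·4433
So 4433·2097 ≡ 1 (mod 18592), hence d = 2097.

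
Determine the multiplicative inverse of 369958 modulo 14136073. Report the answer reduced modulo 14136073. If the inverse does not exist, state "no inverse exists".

gcd(14136073, 369958) by repeated division:
14136073 = 38×369958 + 77669
369958 = 4×77669 + 59282
77669 = 1×59282 + 18387
59282 = 3×18387 + 4121
18387 = 4×4121 + 1903
4121 = 2×1903 + 315
1903 = 6×315 + 13
315 = 24×13 + 3
13 = 4×3 + 1
3 = 3×1 + 0
The gcd is 1. Working backward:
1 = 13 − 4·3
1 = −4·315 + 97·13
1 = 97·1903 − 586·315
1 = −586·4121 + 1269·1903
1 = 1269·18387 − 5662·4121
1 = −5662·59282 + 18255·18387
1 = 18255·77669 − 23917·59282
1 = −23917·369958 + 113923·77669
1 = 113923·14136073 − 4352991·369958
Hence 369958⁻¹ ≡ -4352991 ≡ 9783082 (mod 14136073).

9783082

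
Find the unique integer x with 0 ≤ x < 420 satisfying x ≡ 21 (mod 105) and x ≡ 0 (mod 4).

Write x = 21 + 105·k. Then 105·k ≡ 0 − 21 ≡ 3 (mod 4).
Need 105⁻¹ mod 4. Extended Euclid on (4, 1):
4 = 4·1 + 0
105⁻¹ ≡ 1 (mod 4), so k ≡ 1·3 ≡ 3 (mod 4).
x = 21 + 105·3 = 336.

336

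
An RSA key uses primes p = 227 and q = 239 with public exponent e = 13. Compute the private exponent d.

φ(n) = (p−1)(q−1) = 226·238 = 53788.
Need d with 13·d ≡ 1 (mod 53788). Apply the extended Euclidean algorithm:
53788 = 4137*13 + 7
13 = 1*7 + 6
7 = 1*6 + 1
6 = 6*1 + 0
Back-substitute:
1 = 7 − 6
1 = −13 + 2·7
1 = 2·53788 − 8275·13
So 13·(-8275) ≡ 1 (mod 53788), hence d ≡ -8275 ≡ 45513 (mod 53788).

45513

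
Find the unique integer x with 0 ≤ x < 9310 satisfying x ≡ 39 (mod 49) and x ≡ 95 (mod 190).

Write x = 39 + 49·k. Then 49·k ≡ 95 − 39 ≡ 56 (mod 190).
Need 49⁻¹ mod 190. Extended Euclid on (190, 49):
190 = 3·49 + 43
49 = 1·43 + 6
43 = 7·6 + 1
6 = 6·1 + 0
Back-substitute:
1 = 43 − 7·6
1 = −7·49 + 8·43
1 = 8·190 − 31·49
49⁻¹ ≡ 159 (mod 190), so k ≡ 159·56 ≡ 164 (mod 190).
x = 39 + 49·164 = 8075.

8075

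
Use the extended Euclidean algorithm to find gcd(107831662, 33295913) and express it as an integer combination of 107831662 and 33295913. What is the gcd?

1

Repeated division:
107831662 = 3×33295913 + 7943923
33295913 = 4×7943923 + 1520221
7943923 = 5×1520221 + 342818
1520221 = 4×342818 + 148949
342818 = 2×148949 + 44920
148949 = 3×44920 + 14189
44920 = 3×14189 + 2353
14189 = 6×2353 + 71
2353 = 33×71 + 10
71 = 7×10 + 1
10 = 10×1 + 0
gcd(107831662, 33295913) = 1.
Back-substituting:
1 = 71 − 7·10
1 = −7·2353 + 232·71
1 = 232·14189 − 1399·2353
1 = −1399·44920 + 4429·14189
1 = 4429·148949 − 14686·44920
1 = −14686·342818 + 33801·148949
1 = 33801·1520221 − 149890·342818
1 = −149890·7943923 + 783251·1520221
1 = 783251·33295913 − 3282894·7943923
1 = −3282894·107831662 + 10631933·33295913
So 1 = (-3282894)·107831662 + (10631933)·33295913.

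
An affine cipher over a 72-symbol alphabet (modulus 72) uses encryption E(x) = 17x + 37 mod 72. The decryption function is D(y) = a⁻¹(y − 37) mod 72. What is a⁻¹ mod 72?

17

Extended Euclidean algorithm:
72 = 4×17 + 4
17 = 4×4 + 1
4 = 4×1 + 0
The gcd is 1. Working backward:
1 = 17 − 4·4
1 = −4·72 + 17·17
So 17·17 ≡ 1 (mod 72).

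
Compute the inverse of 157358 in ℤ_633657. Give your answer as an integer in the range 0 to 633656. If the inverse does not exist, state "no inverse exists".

190772

Extended Euclidean algorithm:
633657 = 4·157358 + 4225
157358 = 37·4225 + 1033
4225 = 4·1033 + 93
1033 = 11·93 + 10
93 = 9·10 + 3
10 = 3·3 + 1
3 = 3·1 + 0
Since gcd(157358, 633657) = 1, back-substitute to write 1 as a combination:
1 = 10 − 3·3
1 = −3·93 + 28·10
1 = 28·1033 − 311·93
1 = −311·4225 + 1272·1033
1 = 1272·157358 − 47375·4225
1 = −47375·633657 + 190772·157358
So 157358·190772 ≡ 1 (mod 633657).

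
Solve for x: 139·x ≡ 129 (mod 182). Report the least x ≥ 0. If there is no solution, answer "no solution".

First find gcd(139, 182):
182 = 1×139 + 43
139 = 3×43 + 10
43 = 4×10 + 3
10 = 3×3 + 1
3 = 3×1 + 0
gcd = 1, so a unique solution mod 182 exists.
Back-substitute for the Bézout coefficients:
1 = 10 − 3·3
1 = −3·43 + 13·10
1 = 13·139 − 42·43
1 = −42·182 + 55·139
So 139·(55) ≡ 1 (mod 182), giving 139⁻¹ ≡ 55.
x ≡ 139⁻¹·129 ≡ 55·129 ≡ 179 (mod 182).

179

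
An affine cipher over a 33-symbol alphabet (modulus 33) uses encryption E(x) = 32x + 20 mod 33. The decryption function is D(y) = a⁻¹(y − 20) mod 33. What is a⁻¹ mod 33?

gcd(33, 32) by repeated division:
33 = 1*32 + 1
32 = 32*1 + 0
Since gcd(32, 33) = 1, back-substitute to write 1 as a combination:
1 = 33 − 32
Thus 32·(-1) ≡ 1 (mod 33); reducing, -1 mod 33 = 32.

32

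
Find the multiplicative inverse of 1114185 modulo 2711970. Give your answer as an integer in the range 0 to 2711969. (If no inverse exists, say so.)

no inverse exists

Euclidean algorithm on 2711970, 1114185:
2711970 = 2*1114185 + 483600
1114185 = 2*483600 + 146985
483600 = 3*146985 + 42645
146985 = 3*42645 + 19050
42645 = 2*19050 + 4545
19050 = 4*4545 + 870
4545 = 5*870 + 195
870 = 4*195 + 90
195 = 2*90 + 15
90 = 6*15 + 0
gcd(1114185, 2711970) = 15 ≠ 1, so 1114185 has no multiplicative inverse modulo 2711970.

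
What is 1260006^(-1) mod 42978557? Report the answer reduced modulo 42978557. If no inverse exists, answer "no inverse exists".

Apply the Euclidean algorithm to 42978557 and 1260006:
42978557 = 34*1260006 + 138353
1260006 = 9*138353 + 14829
138353 = 9*14829 + 4892
14829 = 3*4892 + 153
4892 = 31*153 + 149
153 = 1*149 + 4
149 = 37*4 + 1
4 = 4*1 + 0
gcd = 1, so the inverse exists. Back-substitute:
1 = 149 − 37·4
1 = −37·153 + 38·149
1 = 38·4892 − 1215·153
1 = −1215·14829 + 3683·4892
1 = 3683·138353 − 34362·14829
1 = −34362·1260006 + 312941·138353
1 = 312941·42978557 − 10674356·1260006
Thus 1260006·(-10674356) ≡ 1 (mod 42978557); reducing, -10674356 mod 42978557 = 32304201.

32304201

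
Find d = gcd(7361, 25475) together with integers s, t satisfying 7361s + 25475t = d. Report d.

1

Apply Euclid's algorithm to 25475 and 7361:
25475 = 3×7361 + 3392
7361 = 2×3392 + 577
3392 = 5×577 + 507
577 = 1×507 + 70
507 = 7×70 + 17
70 = 4×17 + 2
17 = 8×2 + 1
2 = 2×1 + 0
gcd(7361, 25475) = 1.
Working backward:
1 = 17 − 8·2
1 = −8·70 + 33·17
1 = 33·507 − 239·70
1 = −239·577 + 272·507
1 = 272·3392 − 1599·577
1 = −1599·7361 + 3470·3392
1 = 3470·25475 − 12009·7361
So 1 = (3470)·25475 + (-12009)·7361.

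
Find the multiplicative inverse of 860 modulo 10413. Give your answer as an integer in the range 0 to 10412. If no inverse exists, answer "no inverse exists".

Apply the Euclidean algorithm to 10413 and 860:
10413 = 12·860 + 93
860 = 9·93 + 23
93 = 4·23 + 1
23 = 23·1 + 0
Since gcd(860, 10413) = 1, back-substitute to write 1 as a combination:
1 = 93 − 4·23
1 = −4·860 + 37·93
1 = 37·10413 − 448·860
So 860·(-448) ≡ 1 (mod 10413), and -448 ≡ 9965 (mod 10413).

9965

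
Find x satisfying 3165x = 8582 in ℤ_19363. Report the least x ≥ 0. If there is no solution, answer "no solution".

First find gcd(3165, 19363):
19363 = 6*3165 + 373
3165 = 8*373 + 181
373 = 2*181 + 11
181 = 16*11 + 5
11 = 2*5 + 1
5 = 5*1 + 0
gcd = 1, so a unique solution mod 19363 exists.
Back-substitute for the Bézout coefficients:
1 = 11 − 2·5
1 = −2·181 + 33·11
1 = 33·373 − 68·181
1 = −68·3165 + 577·373
1 = 577·19363 − 3530·3165
So 3165·(-3530) ≡ 1 (mod 19363), giving 3165⁻¹ ≡ 15833.
x ≡ 3165⁻¹·8582 ≡ 15833·8582 ≡ 8635 (mod 19363).

8635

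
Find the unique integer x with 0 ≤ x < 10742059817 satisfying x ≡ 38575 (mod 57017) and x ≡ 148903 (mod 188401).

Write x = 38575 + 57017·k. Then 57017·k ≡ 148903 − 38575 ≡ 110328 (mod 188401).
Need 57017⁻¹ mod 188401. Extended Euclid on (188401, 57017):
188401 = 3·57017 + 17350
57017 = 3·17350 + 4967
17350 = 3·4967 + 2449
4967 = 2·2449 + 69
2449 = 35·69 + 34
69 = 2·34 + 1
34 = 34·1 + 0
Back-substitute:
1 = 69 − 2·34
1 = −2·2449 + 71·69
1 = 71·4967 − 144·2449
1 = −144·17350 + 503·4967
1 = 503·57017 − 1653·17350
1 = −1653·188401 + 5462·57017
57017⁻¹ ≡ 5462 (mod 188401), so k ≡ 5462·110328 ≡ 105138 (mod 188401).
x = 38575 + 57017·105138 = 5994691921.

5994691921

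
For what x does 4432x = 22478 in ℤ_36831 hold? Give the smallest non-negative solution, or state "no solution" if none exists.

20066

First find gcd(4432, 36831):
36831 = 8×4432 + 1375
4432 = 3×1375 + 307
1375 = 4×307 + 147
307 = 2×147 + 13
147 = 11×13 + 4
13 = 3×4 + 1
4 = 4×1 + 0
gcd = 1, so a unique solution mod 36831 exists.
Back-substitute for the Bézout coefficients:
1 = 13 − 3·4
1 = −3·147 + 34·13
1 = 34·307 − 71·147
1 = −71·1375 + 318·307
1 = 318·4432 − 1025·1375
1 = −1025·36831 + 8518·4432
So 4432·(8518) ≡ 1 (mod 36831), giving 4432⁻¹ ≡ 8518.
x ≡ 4432⁻¹·22478 ≡ 8518·22478 ≡ 20066 (mod 36831).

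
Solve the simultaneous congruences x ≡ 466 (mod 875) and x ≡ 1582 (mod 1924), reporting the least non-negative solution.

801966

Write x = 466 + 875·k. Then 875·k ≡ 1582 − 466 ≡ 1116 (mod 1924).
Need 875⁻¹ mod 1924. Extended Euclid on (1924, 875):
1924 = 2*875 + 174
875 = 5*174 + 5
174 = 34*5 + 4
5 = 1*4 + 1
4 = 4*1 + 0
Back-substitute:
1 = 5 − 4
1 = −174 + 35·5
1 = 35·875 − 176·174
1 = −176·1924 + 387·875
875⁻¹ ≡ 387 (mod 1924), so k ≡ 387·1116 ≡ 916 (mod 1924).
x = 466 + 875·916 = 801966.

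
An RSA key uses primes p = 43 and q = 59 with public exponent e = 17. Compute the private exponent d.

φ(n) = (p−1)(q−1) = 42·58 = 2436.
Need d with 17·d ≡ 1 (mod 2436). Apply the extended Euclidean algorithm:
2436 = 143·17 + 5
17 = 3·5 + 2
5 = 2·2 + 1
2 = 2·1 + 0
Back-substitute:
1 = 5 − 2·2
1 = −2·17 + 7·5
1 = 7·2436 − 1003·17
So 17·(-1003) ≡ 1 (mod 2436), hence d ≡ -1003 ≡ 1433 (mod 2436).

1433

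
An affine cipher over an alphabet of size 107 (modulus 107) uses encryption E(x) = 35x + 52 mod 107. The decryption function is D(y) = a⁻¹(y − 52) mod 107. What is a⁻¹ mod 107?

gcd(107, 35) by repeated division:
107 = 3×35 + 2
35 = 17×2 + 1
2 = 2×1 + 0
gcd = 1, so the inverse exists. Back-substitute:
1 = 35 − 17·2
1 = −17·107 + 52·35
So 35·52 ≡ 1 (mod 107).

52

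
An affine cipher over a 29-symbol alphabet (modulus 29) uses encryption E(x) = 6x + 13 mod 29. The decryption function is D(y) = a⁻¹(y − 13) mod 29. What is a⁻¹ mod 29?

5

Extended Euclidean algorithm:
29 = 4·6 + 5
6 = 1·5 + 1
5 = 5·1 + 0
Since gcd(6, 29) = 1, back-substitute to write 1 as a combination:
1 = 6 − 5
1 = −29 + 5·6
So 6·5 ≡ 1 (mod 29).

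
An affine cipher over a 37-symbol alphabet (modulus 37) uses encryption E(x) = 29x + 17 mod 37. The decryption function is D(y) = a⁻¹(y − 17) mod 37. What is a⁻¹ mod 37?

23

Apply the Euclidean algorithm to 37 and 29:
37 = 1*29 + 8
29 = 3*8 + 5
8 = 1*5 + 3
5 = 1*3 + 2
3 = 1*2 + 1
2 = 2*1 + 0
gcd = 1, so the inverse exists. Back-substitute:
1 = 3 − 2
1 = −5 + 2·3
1 = 2·8 − 3·5
1 = −3·29 + 11·8
1 = 11·37 − 14·29
Hence 29⁻¹ ≡ -14 ≡ 23 (mod 37).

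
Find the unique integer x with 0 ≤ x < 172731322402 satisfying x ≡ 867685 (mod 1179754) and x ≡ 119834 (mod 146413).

Write x = 867685 + 1179754·k. Then 1179754·k ≡ 119834 − 867685 ≡ 130627 (mod 146413).
Need 1179754⁻¹ mod 146413. Extended Euclid on (146413, 8450):
146413 = 17·8450 + 2763
8450 = 3·2763 + 161
2763 = 17·161 + 26
161 = 6·26 + 5
26 = 5·5 + 1
5 = 5·1 + 0
Back-substitute:
1 = 26 − 5·5
1 = −5·161 + 31·26
1 = 31·2763 − 532·161
1 = −532·8450 + 1627·2763
1 = 1627·146413 − 28191·8450
1179754⁻¹ ≡ 118222 (mod 146413), so k ≡ 118222·130627 ≡ 74019 (mod 146413).
x = 867685 + 1179754·74019 = 87325079011.

87325079011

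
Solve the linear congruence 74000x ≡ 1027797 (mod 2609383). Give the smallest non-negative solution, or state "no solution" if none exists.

First find gcd(74000, 2609383):
2609383 = 35×74000 + 19383
74000 = 3×19383 + 15851
19383 = 1×15851 + 3532
15851 = 4×3532 + 1723
3532 = 2×1723 + 86
1723 = 20×86 + 3
86 = 28×3 + 2
3 = 1×2 + 1
2 = 2×1 + 0
gcd = 1, so a unique solution mod 2609383 exists.
Back-substitute for the Bézout coefficients:
1 = 3 − 2
1 = −86 + 29·3
1 = 29·1723 − 581·86
1 = −581·3532 + 1191·1723
1 = 1191·15851 − 5345·3532
1 = −5345·19383 + 6536·15851
1 = 6536·74000 − 24953·19383
1 = −24953·2609383 + 879891·74000
So 74000·(879891) ≡ 1 (mod 2609383), giving 74000⁻¹ ≡ 879891.
x ≡ 74000⁻¹·1027797 ≡ 879891·1027797 ≡ 2416902 (mod 2609383).

2416902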